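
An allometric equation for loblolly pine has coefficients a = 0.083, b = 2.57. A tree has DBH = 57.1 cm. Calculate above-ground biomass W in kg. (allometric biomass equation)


Formula: W = a * DBH^b  (allometric power law)
DBH^b = 57.1^2.57 = 32700.5305
W = 0.083 * 32700.5305 = 2714.1 kg

2714.1


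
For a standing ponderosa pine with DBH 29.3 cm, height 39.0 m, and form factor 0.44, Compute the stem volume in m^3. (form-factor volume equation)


Formula: V = pi * (DBH/200)^2 * H * ff
Radius = DBH/200 = 29.3/200 = 0.1465 m
Radius^2 = 0.1465^2 = 0.02146225 m^2
V = pi * 0.02146225 * 39.0 * 0.44
V = 1.157 m^3

1.157


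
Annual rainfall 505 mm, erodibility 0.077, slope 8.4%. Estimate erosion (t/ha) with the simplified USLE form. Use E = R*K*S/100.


Formula: E = R * K * S / 100  (simplified USLE)
R * K = 505 * 0.077 = 38.885
E = 38.885 * 8.4 / 100 = 3.27 t/ha

3.27


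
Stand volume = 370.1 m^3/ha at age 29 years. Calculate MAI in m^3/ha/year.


Formula: MAI = Total Volume / Stand Age
MAI = 370.1 m^3/ha / 29 years
MAI = 12.76 m^3/ha/year

12.76


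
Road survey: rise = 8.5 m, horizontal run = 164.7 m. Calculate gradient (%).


Formula: Gradient = rise / run * 100
Gradient = 8.5 / 164.7 * 100 = 5.2%

5.2


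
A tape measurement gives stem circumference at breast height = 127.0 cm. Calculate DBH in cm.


Formula: DBH = C / pi
DBH = 127.0 / pi
pi = 3.14159...
DBH = 40.4 cm

40.4


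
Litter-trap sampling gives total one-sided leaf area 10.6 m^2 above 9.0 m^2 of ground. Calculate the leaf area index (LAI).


Formula: LAI = total leaf area / ground area  (dimensionless)
LAI = 10.6 m^2 / 9.0 m^2
LAI = 1.18

1.18


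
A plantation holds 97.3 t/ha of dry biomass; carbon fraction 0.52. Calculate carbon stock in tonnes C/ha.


Formula: Carbon Stock = Biomass * Carbon Fraction
C = 97.3 t/ha * 0.52
C = 50.6 t C/ha

50.6


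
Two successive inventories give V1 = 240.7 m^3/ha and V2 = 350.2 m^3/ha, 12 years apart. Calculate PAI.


Formula: PAI = (V_T2 - V_T1) / (T2 - T1)
Volume increment = 350.2 - 240.7 = 109.5 m^3/ha
PAI = 109.5 / 12 = 9.13 m^3/ha/year

9.13


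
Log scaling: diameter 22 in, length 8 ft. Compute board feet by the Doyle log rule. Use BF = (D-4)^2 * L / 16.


Doyle: BF = (D - 4)^2 * L / 16
Adjusted diameter = 22 - 4 = 18 in
(D-4)^2 = 18^2 = 324
BF = 324 * 8 / 16 = 162 BF

162


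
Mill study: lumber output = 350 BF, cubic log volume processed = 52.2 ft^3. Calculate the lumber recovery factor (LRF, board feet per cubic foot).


Formula: LRF = Lumber Output (BF) / Log Input (ft^3)
LRF = 350 BF / 52.2 ft^3
LRF = 6.7 BF/ft^3

6.7


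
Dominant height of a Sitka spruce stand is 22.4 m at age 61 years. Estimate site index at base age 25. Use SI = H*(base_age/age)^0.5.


Formula: SI = H_dom * (base_age / age)^0.5
Age ratio = 25 / 61 = 0.40984
sqrt(age_ratio) = 0.64018
SI = 22.4 * 0.64018 = 14.3 m

14.3


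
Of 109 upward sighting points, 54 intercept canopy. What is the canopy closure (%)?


Formula: Canopy closure = covered points / total points * 100
Closure = 54 / 109 * 100
Closure = 0.4954 * 100 = 49.5%

49.5


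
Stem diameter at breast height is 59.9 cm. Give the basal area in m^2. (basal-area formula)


Formula: BA = pi * (DBH/2)^2 / 10000  (cm^2 to m^2)
Radius = DBH/2 = 59.9/2 = 29.95 cm
BA = pi * 29.95^2 / 10000
   = 2818.0165 cm^2 / 10000
   = 0.2818 m^2

0.2818


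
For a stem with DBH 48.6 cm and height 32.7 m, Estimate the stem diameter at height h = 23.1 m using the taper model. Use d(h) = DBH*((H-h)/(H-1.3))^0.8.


Taper: d(h) = DBH * ((H - h) / (H - 1.3))^0.8
Numerator = H - h = 32.7 - 23.1 = 9.6 m
Denominator = H - 1.3 = 32.7 - 1.3 = 31.4 m
Ratio = 9.6 / 31.4 = 0.30573
d = 48.6 * 0.30573^0.8 = 18.8 cm

18.8


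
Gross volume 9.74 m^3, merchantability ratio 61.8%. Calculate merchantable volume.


Formula: MV = V_total * (merchantable_pct / 100)
Merchantable fraction = 61.8% / 100 = 0.618
MV = 9.74 m^3 * 0.618 = 6.019 m^3

6.019


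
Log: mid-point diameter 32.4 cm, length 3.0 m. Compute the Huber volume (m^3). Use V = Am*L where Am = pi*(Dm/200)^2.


Huber: V = Am * L,  Am = pi*(Dm/200)^2
Am = pi*(32.4/200)^2 = 0.082448 m^2
V = 0.082448*3.0 = 0.2473 m^3

0.2473


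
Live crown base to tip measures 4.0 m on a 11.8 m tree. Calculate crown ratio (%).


Formula: Crown Ratio = (Crown Length / Total Height) * 100
CR = (4.0 m / 11.8 m) * 100
CR = 0.339 * 100 = 33.9%

33.9


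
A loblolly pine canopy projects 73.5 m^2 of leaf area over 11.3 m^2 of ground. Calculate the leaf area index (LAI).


Formula: LAI = total leaf area / ground area  (dimensionless)
LAI = 73.5 m^2 / 11.3 m^2
LAI = 6.5

6.5


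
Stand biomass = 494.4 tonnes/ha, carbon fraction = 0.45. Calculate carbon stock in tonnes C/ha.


Formula: Carbon Stock = Biomass * Carbon Fraction
C = 494.4 t/ha * 0.45
C = 222.5 t C/ha

222.5


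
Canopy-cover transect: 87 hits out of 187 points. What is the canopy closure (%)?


Formula: Canopy closure = covered points / total points * 100
Closure = 87 / 187 * 100
Closure = 0.4652 * 100 = 46.5%

46.5


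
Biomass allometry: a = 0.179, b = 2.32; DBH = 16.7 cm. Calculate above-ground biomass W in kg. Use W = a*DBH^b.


Formula: W = a * DBH^b  (allometric power law)
DBH^b = 16.7^2.32 = 686.5975
W = 0.179 * 686.5975 = 122.9 kg

122.9


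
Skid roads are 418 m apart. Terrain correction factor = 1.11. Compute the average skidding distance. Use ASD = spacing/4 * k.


Formula: ASD = (spacing / 4) * correction
Uncorrected distance = spacing / 4 = 418 / 4 = 104.5 m
ASD = 104.5 * 1.11 = 116 m

116


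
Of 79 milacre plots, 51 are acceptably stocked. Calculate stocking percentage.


Formula: Stocking % = stocked plots / total plots * 100
Stocking = 51 / 79 * 100
Stocking = 0.6456 * 100 = 64.6%

64.6


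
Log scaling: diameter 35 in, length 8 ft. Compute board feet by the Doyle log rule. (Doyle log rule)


Doyle: BF = (D - 4)^2 * L / 16
Adjusted diameter = 35 - 4 = 31 in
(D-4)^2 = 31^2 = 961
BF = 961 * 8 / 16 = 481 BF

481


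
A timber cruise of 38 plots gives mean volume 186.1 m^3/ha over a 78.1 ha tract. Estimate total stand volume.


Formula: Total Volume = Mean Volume per ha * Total Area
Total Volume = 186.1 m^3/ha * 78.1 ha
Total Volume = 14534 m^3

14534


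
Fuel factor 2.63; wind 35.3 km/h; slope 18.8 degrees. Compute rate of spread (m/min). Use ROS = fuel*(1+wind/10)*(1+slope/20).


Formula: ROS = fuel * (1 + wind/10) * (1 + slope/20)
Wind factor = 1 + 35.3/10 = 4.53
Slope factor = 1 + 18.8/20 = 1.94
ROS = 2.63 * 4.53 * 1.94 = 23.11 m/min

23.11


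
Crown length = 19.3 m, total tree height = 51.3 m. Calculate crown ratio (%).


Formula: Crown Ratio = (Crown Length / Total Height) * 100
CR = (19.3 m / 51.3 m) * 100
CR = 0.3762 * 100 = 37.6%

37.6


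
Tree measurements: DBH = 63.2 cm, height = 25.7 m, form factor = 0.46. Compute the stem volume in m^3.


Formula: V = pi * (DBH/200)^2 * H * ff
Radius = DBH/200 = 63.2/200 = 0.316 m
Radius^2 = 0.316^2 = 0.099856 m^2
V = pi * 0.099856 * 25.7 * 0.46
V = 3.709 m^3

3.709


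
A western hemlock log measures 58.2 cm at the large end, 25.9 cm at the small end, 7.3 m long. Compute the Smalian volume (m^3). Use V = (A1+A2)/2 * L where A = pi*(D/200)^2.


Smalian: V = (A1 + A2)/2 * L,  A = pi*(D/200)^2
A1 = pi*(58.2/200)^2 = 0.266033 m^2
A2 = pi*(25.9/200)^2 = 0.052685 m^2
V = (0.266033+0.052685)/2*7.3 = 1.1633 m^3

1.1633


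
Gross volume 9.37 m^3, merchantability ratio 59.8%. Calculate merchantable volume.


Formula: MV = V_total * (merchantable_pct / 100)
Merchantable fraction = 59.8% / 100 = 0.598
MV = 9.37 m^3 * 0.598 = 5.603 m^3

5.603


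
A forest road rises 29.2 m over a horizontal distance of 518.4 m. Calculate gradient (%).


Formula: Gradient = rise / run * 100
Gradient = 29.2 / 518.4 * 100 = 5.6%

5.6


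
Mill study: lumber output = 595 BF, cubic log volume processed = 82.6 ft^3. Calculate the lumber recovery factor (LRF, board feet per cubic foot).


Formula: LRF = Lumber Output (BF) / Log Input (ft^3)
LRF = 595 BF / 82.6 ft^3
LRF = 7.2 BF/ft^3

7.2


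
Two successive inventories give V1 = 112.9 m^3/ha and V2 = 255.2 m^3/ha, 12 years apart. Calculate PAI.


Formula: PAI = (V_T2 - V_T1) / (T2 - T1)
Volume increment = 255.2 - 112.9 = 142.3 m^3/ha
PAI = 142.3 / 12 = 11.86 m^3/ha/year

11.86


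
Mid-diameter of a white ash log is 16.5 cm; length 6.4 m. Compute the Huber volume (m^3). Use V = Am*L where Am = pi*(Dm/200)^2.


Huber: V = Am * L,  Am = pi*(Dm/200)^2
Am = pi*(16.5/200)^2 = 0.021382 m^2
V = 0.021382*6.4 = 0.1368 m^3

0.1368


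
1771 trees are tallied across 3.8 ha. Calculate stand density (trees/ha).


Formula: Stand Density = N_trees / Area_ha
Density = 1771 trees / 3.8 ha
Density = 466 trees/ha

466


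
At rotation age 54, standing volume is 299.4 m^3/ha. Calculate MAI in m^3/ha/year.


Formula: MAI = Total Volume / Stand Age
MAI = 299.4 m^3/ha / 54 years
MAI = 5.54 m^3/ha/year

5.54


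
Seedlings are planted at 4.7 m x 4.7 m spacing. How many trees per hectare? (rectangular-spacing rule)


Formula: TPH = 10000 m^2/ha / (spacing_x * spacing_y)
Area per tree = 4.7 m * 4.7 m = 22.09 m^2
TPH = 10000 / 22.09 = 453 trees/ha

453


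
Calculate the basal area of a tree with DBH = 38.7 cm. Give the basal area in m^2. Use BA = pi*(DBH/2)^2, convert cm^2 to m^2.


Formula: BA = pi * (DBH/2)^2 / 10000  (cm^2 to m^2)
Radius = DBH/2 = 38.7/2 = 19.35 cm
BA = pi * 19.35^2 / 10000
   = 1176.283 cm^2 / 10000
   = 0.1176 m^2

0.1176


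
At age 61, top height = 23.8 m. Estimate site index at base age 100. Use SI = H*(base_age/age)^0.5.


Formula: SI = H_dom * (base_age / age)^0.5
Age ratio = 100 / 61 = 1.63934
sqrt(age_ratio) = 1.28037
SI = 23.8 * 1.28037 = 30.5 m

30.5


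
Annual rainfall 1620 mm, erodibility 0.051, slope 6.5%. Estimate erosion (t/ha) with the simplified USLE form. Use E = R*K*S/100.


Formula: E = R * K * S / 100  (simplified USLE)
R * K = 1620 * 0.051 = 82.62
E = 82.62 * 6.5 / 100 = 5.37 t/ha

5.37


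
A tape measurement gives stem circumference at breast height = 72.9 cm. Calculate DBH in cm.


Formula: DBH = C / pi
DBH = 72.9 / pi
pi = 3.14159...
DBH = 23.2 cm

23.2


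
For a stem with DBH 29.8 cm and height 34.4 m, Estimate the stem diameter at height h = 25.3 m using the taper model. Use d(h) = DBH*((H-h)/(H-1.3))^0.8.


Taper: d(h) = DBH * ((H - h) / (H - 1.3))^0.8
Numerator = H - h = 34.4 - 25.3 = 9.1 m
Denominator = H - 1.3 = 34.4 - 1.3 = 33.1 m
Ratio = 9.1 / 33.1 = 0.27492
d = 29.8 * 0.27492^0.8 = 10.6 cm

10.6


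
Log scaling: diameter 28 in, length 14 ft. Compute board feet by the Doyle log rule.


Doyle: BF = (D - 4)^2 * L / 16
Adjusted diameter = 28 - 4 = 24 in
(D-4)^2 = 24^2 = 576
BF = 576 * 14 / 16 = 504 BF

504


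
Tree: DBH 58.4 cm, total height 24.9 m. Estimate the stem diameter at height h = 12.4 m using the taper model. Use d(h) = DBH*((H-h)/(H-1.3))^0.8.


Taper: d(h) = DBH * ((H - h) / (H - 1.3))^0.8
Numerator = H - h = 24.9 - 12.4 = 12.5 m
Denominator = H - 1.3 = 24.9 - 1.3 = 23.6 m
Ratio = 12.5 / 23.6 = 0.52966
d = 58.4 * 0.52966^0.8 = 35.1 cm

35.1


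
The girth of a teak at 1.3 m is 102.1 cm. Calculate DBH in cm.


Formula: DBH = C / pi
DBH = 102.1 / pi
pi = 3.14159...
DBH = 32.5 cm

32.5


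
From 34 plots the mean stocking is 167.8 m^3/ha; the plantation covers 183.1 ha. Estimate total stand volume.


Formula: Total Volume = Mean Volume per ha * Total Area
Total Volume = 167.8 m^3/ha * 183.1 ha
Total Volume = 30724 m^3

30724


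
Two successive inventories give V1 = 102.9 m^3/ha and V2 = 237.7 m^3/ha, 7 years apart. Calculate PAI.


Formula: PAI = (V_T2 - V_T1) / (T2 - T1)
Volume increment = 237.7 - 102.9 = 134.8 m^3/ha
PAI = 134.8 / 7 = 19.26 m^3/ha/year

19.26


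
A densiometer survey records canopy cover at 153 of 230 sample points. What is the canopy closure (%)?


Formula: Canopy closure = covered points / total points * 100
Closure = 153 / 230 * 100
Closure = 0.6652 * 100 = 66.5%

66.5


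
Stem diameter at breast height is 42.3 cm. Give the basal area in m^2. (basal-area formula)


Formula: BA = pi * (DBH/2)^2 / 10000  (cm^2 to m^2)
Radius = DBH/2 = 42.3/2 = 21.15 cm
BA = pi * 21.15^2 / 10000
   = 1405.3051 cm^2 / 10000
   = 0.1405 m^2

0.1405


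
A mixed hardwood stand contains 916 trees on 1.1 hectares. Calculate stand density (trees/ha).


Formula: Stand Density = N_trees / Area_ha
Density = 916 trees / 1.1 ha
Density = 833 trees/ha

833


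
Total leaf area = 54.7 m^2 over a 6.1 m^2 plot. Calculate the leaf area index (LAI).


Formula: LAI = total leaf area / ground area  (dimensionless)
LAI = 54.7 m^2 / 6.1 m^2
LAI = 8.97

8.97


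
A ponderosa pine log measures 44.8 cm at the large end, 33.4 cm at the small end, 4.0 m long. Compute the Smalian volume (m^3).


Smalian: V = (A1 + A2)/2 * L,  A = pi*(D/200)^2
A1 = pi*(44.8/200)^2 = 0.157633 m^2
A2 = pi*(33.4/200)^2 = 0.087616 m^2
V = (0.157633+0.087616)/2*4.0 = 0.4905 m^3

0.4905


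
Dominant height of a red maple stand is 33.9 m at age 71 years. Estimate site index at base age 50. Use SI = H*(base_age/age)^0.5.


Formula: SI = H_dom * (base_age / age)^0.5
Age ratio = 50 / 71 = 0.70423
sqrt(age_ratio) = 0.83918
SI = 33.9 * 0.83918 = 28.4 m

28.4


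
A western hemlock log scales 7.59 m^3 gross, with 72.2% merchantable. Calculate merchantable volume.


Formula: MV = V_total * (merchantable_pct / 100)
Merchantable fraction = 72.2% / 100 = 0.722
MV = 7.59 m^3 * 0.722 = 5.48 m^3

5.48


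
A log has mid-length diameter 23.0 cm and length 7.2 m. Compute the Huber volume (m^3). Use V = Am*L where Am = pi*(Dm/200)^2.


Huber: V = Am * L,  Am = pi*(Dm/200)^2
Am = pi*(23.0/200)^2 = 0.041548 m^2
V = 0.041548*7.2 = 0.2991 m^3

0.2991


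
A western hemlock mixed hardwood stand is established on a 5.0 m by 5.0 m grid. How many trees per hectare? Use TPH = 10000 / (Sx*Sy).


Formula: TPH = 10000 m^2/ha / (spacing_x * spacing_y)
Area per tree = 5.0 m * 5.0 m = 25.0 m^2
TPH = 10000 / 25.0 = 400 trees/ha

400


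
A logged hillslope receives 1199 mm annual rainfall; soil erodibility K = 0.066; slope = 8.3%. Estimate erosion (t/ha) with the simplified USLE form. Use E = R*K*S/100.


Formula: E = R * K * S / 100  (simplified USLE)
R * K = 1199 * 0.066 = 79.134
E = 79.134 * 8.3 / 100 = 6.57 t/ha

6.57


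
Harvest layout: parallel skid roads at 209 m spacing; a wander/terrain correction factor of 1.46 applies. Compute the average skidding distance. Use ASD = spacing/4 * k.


Formula: ASD = (spacing / 4) * correction
Uncorrected distance = spacing / 4 = 209 / 4 = 52.25 m
ASD = 52.25 * 1.46 = 76 m

76


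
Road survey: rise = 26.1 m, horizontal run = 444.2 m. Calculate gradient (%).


Formula: Gradient = rise / run * 100
Gradient = 26.1 / 444.2 * 100 = 5.9%

5.9


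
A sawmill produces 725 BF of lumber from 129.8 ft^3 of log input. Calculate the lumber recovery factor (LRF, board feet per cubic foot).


Formula: LRF = Lumber Output (BF) / Log Input (ft^3)
LRF = 725 BF / 129.8 ft^3
LRF = 5.59 BF/ft^3

5.59


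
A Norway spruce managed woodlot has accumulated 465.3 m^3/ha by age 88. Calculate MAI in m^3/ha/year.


Formula: MAI = Total Volume / Stand Age
MAI = 465.3 m^3/ha / 88 years
MAI = 5.29 m^3/ha/year

5.29


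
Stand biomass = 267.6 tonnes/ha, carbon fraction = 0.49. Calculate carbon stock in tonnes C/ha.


Formula: Carbon Stock = Biomass * Carbon Fraction
C = 267.6 t/ha * 0.49
C = 131.1 t C/ha

131.1


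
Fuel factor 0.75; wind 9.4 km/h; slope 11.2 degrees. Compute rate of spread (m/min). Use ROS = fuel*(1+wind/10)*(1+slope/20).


Formula: ROS = fuel * (1 + wind/10) * (1 + slope/20)
Wind factor = 1 + 9.4/10 = 1.94
Slope factor = 1 + 11.2/20 = 1.56
ROS = 0.75 * 1.94 * 1.56 = 2.27 m/min

2.27


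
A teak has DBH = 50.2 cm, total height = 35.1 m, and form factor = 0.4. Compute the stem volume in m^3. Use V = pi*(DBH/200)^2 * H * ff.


Formula: V = pi * (DBH/200)^2 * H * ff
Radius = DBH/200 = 50.2/200 = 0.251 m
Radius^2 = 0.251^2 = 0.063001 m^2
V = pi * 0.063001 * 35.1 * 0.4
V = 2.779 m^3

2.779


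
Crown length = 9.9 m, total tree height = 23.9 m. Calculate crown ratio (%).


Formula: Crown Ratio = (Crown Length / Total Height) * 100
CR = (9.9 m / 23.9 m) * 100
CR = 0.4142 * 100 = 41.4%

41.4


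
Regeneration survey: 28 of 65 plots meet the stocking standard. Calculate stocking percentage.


Formula: Stocking % = stocked plots / total plots * 100
Stocking = 28 / 65 * 100
Stocking = 0.4308 * 100 = 43.1%

43.1


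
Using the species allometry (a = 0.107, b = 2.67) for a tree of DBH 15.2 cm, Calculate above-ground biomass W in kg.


Formula: W = a * DBH^b  (allometric power law)
DBH^b = 15.2^2.67 = 1430.6137
W = 0.107 * 1430.6137 = 153.1 kg

153.1


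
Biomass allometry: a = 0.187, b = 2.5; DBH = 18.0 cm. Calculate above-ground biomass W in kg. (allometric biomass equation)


Formula: W = a * DBH^b  (allometric power law)
DBH^b = 18.0^2.5 = 1374.6156
W = 0.187 * 1374.6156 = 257.1 kg

257.1


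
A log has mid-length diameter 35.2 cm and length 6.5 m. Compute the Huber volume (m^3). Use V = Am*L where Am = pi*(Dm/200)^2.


Huber: V = Am * L,  Am = pi*(Dm/200)^2
Am = pi*(35.2/200)^2 = 0.097314 m^2
V = 0.097314*6.5 = 0.6325 m^3

0.6325


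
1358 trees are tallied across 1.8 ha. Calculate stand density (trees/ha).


Formula: Stand Density = N_trees / Area_ha
Density = 1358 trees / 1.8 ha
Density = 754 trees/ha

754


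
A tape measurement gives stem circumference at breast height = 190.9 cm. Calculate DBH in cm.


Formula: DBH = C / pi
DBH = 190.9 / pi
pi = 3.14159...
DBH = 60.8 cm

60.8


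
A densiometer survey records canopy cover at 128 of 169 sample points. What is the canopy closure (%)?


Formula: Canopy closure = covered points / total points * 100
Closure = 128 / 169 * 100
Closure = 0.7574 * 100 = 75.7%

75.7


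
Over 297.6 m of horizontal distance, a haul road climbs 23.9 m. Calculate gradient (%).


Formula: Gradient = rise / run * 100
Gradient = 23.9 / 297.6 * 100 = 8.0%

8.0


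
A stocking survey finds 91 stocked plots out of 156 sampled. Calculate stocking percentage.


Formula: Stocking % = stocked plots / total plots * 100
Stocking = 91 / 156 * 100
Stocking = 0.5833 * 100 = 58.3%

58.3


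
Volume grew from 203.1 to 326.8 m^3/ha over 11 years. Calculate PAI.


Formula: PAI = (V_T2 - V_T1) / (T2 - T1)
Volume increment = 326.8 - 203.1 = 123.7 m^3/ha
PAI = 123.7 / 11 = 11.25 m^3/ha/year

11.25


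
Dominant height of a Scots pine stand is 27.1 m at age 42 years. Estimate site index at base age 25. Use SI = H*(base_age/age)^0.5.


Formula: SI = H_dom * (base_age / age)^0.5
Age ratio = 25 / 42 = 0.59524
sqrt(age_ratio) = 0.77152
SI = 27.1 * 0.77152 = 20.9 m

20.9


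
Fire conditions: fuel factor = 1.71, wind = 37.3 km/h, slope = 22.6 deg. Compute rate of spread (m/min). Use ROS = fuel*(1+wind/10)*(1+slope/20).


Formula: ROS = fuel * (1 + wind/10) * (1 + slope/20)
Wind factor = 1 + 37.3/10 = 4.73
Slope factor = 1 + 22.6/20 = 2.13
ROS = 1.71 * 4.73 * 2.13 = 17.23 m/min

17.23


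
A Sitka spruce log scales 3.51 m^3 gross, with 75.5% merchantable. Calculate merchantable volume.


Formula: MV = V_total * (merchantable_pct / 100)
Merchantable fraction = 75.5% / 100 = 0.755
MV = 3.51 m^3 * 0.755 = 2.65 m^3

2.65


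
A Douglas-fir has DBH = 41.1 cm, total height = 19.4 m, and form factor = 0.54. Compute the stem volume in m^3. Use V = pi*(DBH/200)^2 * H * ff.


Formula: V = pi * (DBH/200)^2 * H * ff
Radius = DBH/200 = 41.1/200 = 0.2055 m
Radius^2 = 0.2055^2 = 0.04223025 m^2
V = pi * 0.04223025 * 19.4 * 0.54
V = 1.39 m^3

1.39


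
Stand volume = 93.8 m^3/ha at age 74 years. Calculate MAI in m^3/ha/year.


Formula: MAI = Total Volume / Stand Age
MAI = 93.8 m^3/ha / 74 years
MAI = 1.27 m^3/ha/year

1.27


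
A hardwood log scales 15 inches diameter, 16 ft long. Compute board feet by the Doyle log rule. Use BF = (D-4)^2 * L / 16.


Doyle: BF = (D - 4)^2 * L / 16
Adjusted diameter = 15 - 4 = 11 in
(D-4)^2 = 11^2 = 121
BF = 121 * 16 / 16 = 121 BF

121


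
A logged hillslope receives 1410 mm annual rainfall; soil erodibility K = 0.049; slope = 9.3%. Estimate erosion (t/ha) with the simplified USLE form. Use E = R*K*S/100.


Formula: E = R * K * S / 100  (simplified USLE)
R * K = 1410 * 0.049 = 69.09
E = 69.09 * 9.3 / 100 = 6.43 t/ha

6.43


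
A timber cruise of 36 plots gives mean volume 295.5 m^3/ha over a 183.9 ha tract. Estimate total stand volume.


Formula: Total Volume = Mean Volume per ha * Total Area
Total Volume = 295.5 m^3/ha * 183.9 ha
Total Volume = 54342 m^3

54342


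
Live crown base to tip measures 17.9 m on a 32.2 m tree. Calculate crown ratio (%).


Formula: Crown Ratio = (Crown Length / Total Height) * 100
CR = (17.9 m / 32.2 m) * 100
CR = 0.5559 * 100 = 55.6%

55.6


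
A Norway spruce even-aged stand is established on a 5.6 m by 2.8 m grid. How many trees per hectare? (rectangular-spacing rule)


Formula: TPH = 10000 m^2/ha / (spacing_x * spacing_y)
Area per tree = 5.6 m * 2.8 m = 15.68 m^2
TPH = 10000 / 15.68 = 638 trees/ha

638


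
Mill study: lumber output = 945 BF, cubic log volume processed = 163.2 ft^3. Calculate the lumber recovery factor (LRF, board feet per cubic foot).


Formula: LRF = Lumber Output (BF) / Log Input (ft^3)
LRF = 945 BF / 163.2 ft^3
LRF = 5.79 BF/ft^3

5.79


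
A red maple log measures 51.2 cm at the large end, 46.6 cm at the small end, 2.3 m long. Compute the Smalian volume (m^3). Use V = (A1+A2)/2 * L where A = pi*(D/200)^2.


Smalian: V = (A1 + A2)/2 * L,  A = pi*(D/200)^2
A1 = pi*(51.2/200)^2 = 0.205887 m^2
A2 = pi*(46.6/200)^2 = 0.170554 m^2
V = (0.205887+0.170554)/2*2.3 = 0.4329 m^3

0.4329


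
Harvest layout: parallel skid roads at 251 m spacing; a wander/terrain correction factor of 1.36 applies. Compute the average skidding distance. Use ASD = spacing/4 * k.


Formula: ASD = (spacing / 4) * correction
Uncorrected distance = spacing / 4 = 251 / 4 = 62.75 m
ASD = 62.75 * 1.36 = 85 m

85


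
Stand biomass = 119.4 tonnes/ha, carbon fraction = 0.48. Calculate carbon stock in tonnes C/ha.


Formula: Carbon Stock = Biomass * Carbon Fraction
C = 119.4 t/ha * 0.48
C = 57.3 t C/ha

57.3


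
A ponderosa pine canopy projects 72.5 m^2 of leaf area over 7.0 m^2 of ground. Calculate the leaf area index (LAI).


Formula: LAI = total leaf area / ground area  (dimensionless)
LAI = 72.5 m^2 / 7.0 m^2
LAI = 10.36

10.36


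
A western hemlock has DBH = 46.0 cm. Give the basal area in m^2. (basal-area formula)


Formula: BA = pi * (DBH/2)^2 / 10000  (cm^2 to m^2)
Radius = DBH/2 = 46.0/2 = 23.0 cm
BA = pi * 23.0^2 / 10000
   = 1661.9025 cm^2 / 10000
   = 0.1662 m^2

0.1662


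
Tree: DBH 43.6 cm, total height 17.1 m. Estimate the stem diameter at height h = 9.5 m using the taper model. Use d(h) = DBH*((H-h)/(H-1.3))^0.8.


Taper: d(h) = DBH * ((H - h) / (H - 1.3))^0.8
Numerator = H - h = 17.1 - 9.5 = 7.6 m
Denominator = H - 1.3 = 17.1 - 1.3 = 15.8 m
Ratio = 7.6 / 15.8 = 0.48101
d = 43.6 * 0.48101^0.8 = 24.3 cm

24.3


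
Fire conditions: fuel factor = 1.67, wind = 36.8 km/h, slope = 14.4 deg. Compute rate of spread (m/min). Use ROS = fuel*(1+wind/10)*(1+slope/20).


Formula: ROS = fuel * (1 + wind/10) * (1 + slope/20)
Wind factor = 1 + 36.8/10 = 4.68
Slope factor = 1 + 14.4/20 = 1.72
ROS = 1.67 * 4.68 * 1.72 = 13.44 m/min

13.44


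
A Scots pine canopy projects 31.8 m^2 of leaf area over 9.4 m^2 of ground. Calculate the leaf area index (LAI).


Formula: LAI = total leaf area / ground area  (dimensionless)
LAI = 31.8 m^2 / 9.4 m^2
LAI = 3.38

3.38


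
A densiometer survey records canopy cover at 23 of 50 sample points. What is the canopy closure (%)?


Formula: Canopy closure = covered points / total points * 100
Closure = 23 / 50 * 100
Closure = 0.46 * 100 = 46.0%

46.0


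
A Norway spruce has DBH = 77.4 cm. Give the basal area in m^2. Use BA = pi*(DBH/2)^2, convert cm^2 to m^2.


Formula: BA = pi * (DBH/2)^2 / 10000  (cm^2 to m^2)
Radius = DBH/2 = 77.4/2 = 38.7 cm
BA = pi * 38.7^2 / 10000
   = 4705.1319 cm^2 / 10000
   = 0.4705 m^2

0.4705


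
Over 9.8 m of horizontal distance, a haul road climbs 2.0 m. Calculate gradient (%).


Formula: Gradient = rise / run * 100
Gradient = 2.0 / 9.8 * 100 = 20.4%

20.4


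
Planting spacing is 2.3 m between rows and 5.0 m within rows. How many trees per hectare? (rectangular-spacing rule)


Formula: TPH = 10000 m^2/ha / (spacing_x * spacing_y)
Area per tree = 2.3 m * 5.0 m = 11.5 m^2
TPH = 10000 / 11.5 = 870 trees/ha

870


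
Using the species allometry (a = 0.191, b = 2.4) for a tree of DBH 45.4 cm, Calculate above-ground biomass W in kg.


Formula: W = a * DBH^b  (allometric power law)
DBH^b = 45.4^2.4 = 9482.7444
W = 0.191 * 9482.7444 = 1811.2 kg

1811.2


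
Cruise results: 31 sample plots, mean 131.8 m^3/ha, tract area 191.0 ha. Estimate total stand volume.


Formula: Total Volume = Mean Volume per ha * Total Area
Total Volume = 131.8 m^3/ha * 191.0 ha
Total Volume = 25174 m^3

25174


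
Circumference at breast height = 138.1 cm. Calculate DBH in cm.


Formula: DBH = C / pi
DBH = 138.1 / pi
pi = 3.14159...
DBH = 44.0 cm

44.0


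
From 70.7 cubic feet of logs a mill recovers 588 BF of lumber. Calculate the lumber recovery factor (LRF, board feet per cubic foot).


Formula: LRF = Lumber Output (BF) / Log Input (ft^3)
LRF = 588 BF / 70.7 ft^3
LRF = 8.32 BF/ft^3

8.32


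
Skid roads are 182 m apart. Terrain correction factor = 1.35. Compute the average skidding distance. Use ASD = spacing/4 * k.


Formula: ASD = (spacing / 4) * correction
Uncorrected distance = spacing / 4 = 182 / 4 = 45.5 m
ASD = 45.5 * 1.35 = 61 m

61


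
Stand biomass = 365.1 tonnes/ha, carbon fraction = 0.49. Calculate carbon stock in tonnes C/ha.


Formula: Carbon Stock = Biomass * Carbon Fraction
C = 365.1 t/ha * 0.49
C = 178.9 t C/ha

178.9


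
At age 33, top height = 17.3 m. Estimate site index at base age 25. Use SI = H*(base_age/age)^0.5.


Formula: SI = H_dom * (base_age / age)^0.5
Age ratio = 25 / 33 = 0.75758
sqrt(age_ratio) = 0.87039
SI = 17.3 * 0.87039 = 15.1 m

15.1


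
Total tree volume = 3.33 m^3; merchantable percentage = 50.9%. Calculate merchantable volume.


Formula: MV = V_total * (merchantable_pct / 100)
Merchantable fraction = 50.9% / 100 = 0.509
MV = 3.33 m^3 * 0.509 = 1.695 m^3

1.695


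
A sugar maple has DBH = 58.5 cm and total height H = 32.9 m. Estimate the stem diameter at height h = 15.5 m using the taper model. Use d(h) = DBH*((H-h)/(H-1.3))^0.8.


Taper: d(h) = DBH * ((H - h) / (H - 1.3))^0.8
Numerator = H - h = 32.9 - 15.5 = 17.4 m
Denominator = H - 1.3 = 32.9 - 1.3 = 31.6 m
Ratio = 17.4 / 31.6 = 0.55063
d = 58.5 * 0.55063^0.8 = 36.3 cm

36.3


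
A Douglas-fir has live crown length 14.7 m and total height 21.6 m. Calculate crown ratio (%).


Formula: Crown Ratio = (Crown Length / Total Height) * 100
CR = (14.7 m / 21.6 m) * 100
CR = 0.6806 * 100 = 68.1%

68.1


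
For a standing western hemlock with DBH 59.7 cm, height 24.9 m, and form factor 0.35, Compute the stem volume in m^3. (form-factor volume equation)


Formula: V = pi * (DBH/200)^2 * H * ff
Radius = DBH/200 = 59.7/200 = 0.2985 m
Radius^2 = 0.2985^2 = 0.08910225 m^2
V = pi * 0.08910225 * 24.9 * 0.35
V = 2.44 m^3

2.44


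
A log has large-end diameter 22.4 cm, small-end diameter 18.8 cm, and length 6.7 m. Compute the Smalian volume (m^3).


Smalian: V = (A1 + A2)/2 * L,  A = pi*(D/200)^2
A1 = pi*(22.4/200)^2 = 0.039408 m^2
A2 = pi*(18.8/200)^2 = 0.027759 m^2
V = (0.039408+0.027759)/2*6.7 = 0.225 m^3

0.225


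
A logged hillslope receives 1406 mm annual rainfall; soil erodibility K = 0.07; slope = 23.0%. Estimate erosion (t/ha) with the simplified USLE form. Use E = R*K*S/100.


Formula: E = R * K * S / 100  (simplified USLE)
R * K = 1406 * 0.07 = 98.42
E = 98.42 * 23.0 / 100 = 22.64 t/ha

22.64


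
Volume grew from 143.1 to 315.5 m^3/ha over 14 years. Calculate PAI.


Formula: PAI = (V_T2 - V_T1) / (T2 - T1)
Volume increment = 315.5 - 143.1 = 172.4 m^3/ha
PAI = 172.4 / 14 = 12.31 m^3/ha/year

12.31


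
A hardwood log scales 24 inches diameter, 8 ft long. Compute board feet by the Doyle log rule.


Doyle: BF = (D - 4)^2 * L / 16
Adjusted diameter = 24 - 4 = 20 in
(D-4)^2 = 20^2 = 400
BF = 400 * 8 / 16 = 200 BF

200


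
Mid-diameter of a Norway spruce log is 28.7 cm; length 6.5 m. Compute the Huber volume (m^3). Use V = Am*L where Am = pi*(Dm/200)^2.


Huber: V = Am * L,  Am = pi*(Dm/200)^2
Am = pi*(28.7/200)^2 = 0.064692 m^2
V = 0.064692*6.5 = 0.4205 m^3

0.4205


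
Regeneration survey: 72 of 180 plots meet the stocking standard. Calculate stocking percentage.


Formula: Stocking % = stocked plots / total plots * 100
Stocking = 72 / 180 * 100
Stocking = 0.4 * 100 = 40.0%

40.0


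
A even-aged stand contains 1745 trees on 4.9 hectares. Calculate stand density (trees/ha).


Formula: Stand Density = N_trees / Area_ha
Density = 1745 trees / 4.9 ha
Density = 356 trees/ha

356


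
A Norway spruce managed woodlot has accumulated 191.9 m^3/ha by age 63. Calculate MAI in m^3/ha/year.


Formula: MAI = Total Volume / Stand Age
MAI = 191.9 m^3/ha / 63 years
MAI = 3.05 m^3/ha/year

3.05


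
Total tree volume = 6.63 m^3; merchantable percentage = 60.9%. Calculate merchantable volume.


Formula: MV = V_total * (merchantable_pct / 100)
Merchantable fraction = 60.9% / 100 = 0.609
MV = 6.63 m^3 * 0.609 = 4.038 m^3

4.038


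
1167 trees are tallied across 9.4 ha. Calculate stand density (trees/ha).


Formula: Stand Density = N_trees / Area_ha
Density = 1167 trees / 9.4 ha
Density = 124 trees/ha

124


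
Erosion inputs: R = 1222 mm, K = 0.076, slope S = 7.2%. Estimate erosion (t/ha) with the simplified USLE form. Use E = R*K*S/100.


Formula: E = R * K * S / 100  (simplified USLE)
R * K = 1222 * 0.076 = 92.872
E = 92.872 * 7.2 / 100 = 6.69 t/ha

6.69


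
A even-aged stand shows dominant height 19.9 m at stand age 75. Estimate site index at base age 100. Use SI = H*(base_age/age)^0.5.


Formula: SI = H_dom * (base_age / age)^0.5
Age ratio = 100 / 75 = 1.33333
sqrt(age_ratio) = 1.1547
SI = 19.9 * 1.1547 = 23.0 m

23.0


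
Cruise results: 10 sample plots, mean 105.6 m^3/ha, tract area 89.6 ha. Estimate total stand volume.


Formula: Total Volume = Mean Volume per ha * Total Area
Total Volume = 105.6 m^3/ha * 89.6 ha
Total Volume = 9462 m^3

9462


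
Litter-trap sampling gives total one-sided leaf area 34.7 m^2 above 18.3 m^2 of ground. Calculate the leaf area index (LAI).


Formula: LAI = total leaf area / ground area  (dimensionless)
LAI = 34.7 m^2 / 18.3 m^2
LAI = 1.9

1.9


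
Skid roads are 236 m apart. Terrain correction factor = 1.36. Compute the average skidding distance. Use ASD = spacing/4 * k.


Formula: ASD = (spacing / 4) * correction
Uncorrected distance = spacing / 4 = 236 / 4 = 59 m
ASD = 59 * 1.36 = 80 m

80


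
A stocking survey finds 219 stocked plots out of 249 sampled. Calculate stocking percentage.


Formula: Stocking % = stocked plots / total plots * 100
Stocking = 219 / 249 * 100
Stocking = 0.8795 * 100 = 88.0%

88.0


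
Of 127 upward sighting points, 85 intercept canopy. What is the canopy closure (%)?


Formula: Canopy closure = covered points / total points * 100
Closure = 85 / 127 * 100
Closure = 0.6693 * 100 = 66.9%

66.9


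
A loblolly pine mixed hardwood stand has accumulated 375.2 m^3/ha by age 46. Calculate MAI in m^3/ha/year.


Formula: MAI = Total Volume / Stand Age
MAI = 375.2 m^3/ha / 46 years
MAI = 8.16 m^3/ha/year

8.16


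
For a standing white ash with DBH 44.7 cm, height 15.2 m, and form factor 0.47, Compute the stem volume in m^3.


Formula: V = pi * (DBH/200)^2 * H * ff
Radius = DBH/200 = 44.7/200 = 0.2235 m
Radius^2 = 0.2235^2 = 0.04995225 m^2
V = pi * 0.04995225 * 15.2 * 0.47
V = 1.121 m^3

1.121


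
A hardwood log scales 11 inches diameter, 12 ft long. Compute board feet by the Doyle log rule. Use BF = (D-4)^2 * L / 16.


Doyle: BF = (D - 4)^2 * L / 16
Adjusted diameter = 11 - 4 = 7 in
(D-4)^2 = 7^2 = 49
BF = 49 * 12 / 16 = 37 BF

37


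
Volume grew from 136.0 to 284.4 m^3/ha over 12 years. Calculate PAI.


Formula: PAI = (V_T2 - V_T1) / (T2 - T1)
Volume increment = 284.4 - 136.0 = 148.4 m^3/ha
PAI = 148.4 / 12 = 12.37 m^3/ha/year

12.37


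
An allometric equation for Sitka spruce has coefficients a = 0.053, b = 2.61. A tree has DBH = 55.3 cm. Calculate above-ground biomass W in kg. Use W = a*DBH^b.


Formula: W = a * DBH^b  (allometric power law)
DBH^b = 55.3^2.61 = 35360.0274
W = 0.053 * 35360.0274 = 1874.1 kg

1874.1


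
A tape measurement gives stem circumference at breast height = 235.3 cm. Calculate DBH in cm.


Formula: DBH = C / pi
DBH = 235.3 / pi
pi = 3.14159...
DBH = 74.9 cm

74.9


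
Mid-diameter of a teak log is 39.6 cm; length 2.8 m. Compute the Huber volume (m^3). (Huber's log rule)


Huber: V = Am * L,  Am = pi*(Dm/200)^2
Am = pi*(39.6/200)^2 = 0.123163 m^2
V = 0.123163*2.8 = 0.3449 m^3

0.3449


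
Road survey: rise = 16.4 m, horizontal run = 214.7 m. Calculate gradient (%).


Formula: Gradient = rise / run * 100
Gradient = 16.4 / 214.7 * 100 = 7.6%

7.6


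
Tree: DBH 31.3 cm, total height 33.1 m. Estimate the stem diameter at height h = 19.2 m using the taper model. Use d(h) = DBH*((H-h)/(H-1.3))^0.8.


Taper: d(h) = DBH * ((H - h) / (H - 1.3))^0.8
Numerator = H - h = 33.1 - 19.2 = 13.9 m
Denominator = H - 1.3 = 33.1 - 1.3 = 31.8 m
Ratio = 13.9 / 31.8 = 0.43711
d = 31.3 * 0.43711^0.8 = 16.1 cm

16.1


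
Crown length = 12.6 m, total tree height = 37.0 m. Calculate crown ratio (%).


Formula: Crown Ratio = (Crown Length / Total Height) * 100
CR = (12.6 m / 37.0 m) * 100
CR = 0.3405 * 100 = 34.1%

34.1


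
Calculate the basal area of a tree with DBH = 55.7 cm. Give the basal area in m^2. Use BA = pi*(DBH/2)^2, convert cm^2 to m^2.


Formula: BA = pi * (DBH/2)^2 / 10000  (cm^2 to m^2)
Radius = DBH/2 = 55.7/2 = 27.85 cm
BA = pi * 27.85^2 / 10000
   = 2436.6899 cm^2 / 10000
   = 0.2437 m^2

0.2437


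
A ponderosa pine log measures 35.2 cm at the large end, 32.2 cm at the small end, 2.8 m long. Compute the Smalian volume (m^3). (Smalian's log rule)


Smalian: V = (A1 + A2)/2 * L,  A = pi*(D/200)^2
A1 = pi*(35.2/200)^2 = 0.097314 m^2
A2 = pi*(32.2/200)^2 = 0.081433 m^2
V = (0.097314+0.081433)/2*2.8 = 0.2502 m^3

0.2502


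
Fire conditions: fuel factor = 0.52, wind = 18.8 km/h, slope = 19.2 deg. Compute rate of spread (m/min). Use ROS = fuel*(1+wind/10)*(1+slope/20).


Formula: ROS = fuel * (1 + wind/10) * (1 + slope/20)
Wind factor = 1 + 18.8/10 = 2.88
Slope factor = 1 + 19.2/20 = 1.96
ROS = 0.52 * 2.88 * 1.96 = 2.94 m/min

2.94


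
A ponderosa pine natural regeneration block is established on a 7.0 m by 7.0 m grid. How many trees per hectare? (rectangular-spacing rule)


Formula: TPH = 10000 m^2/ha / (spacing_x * spacing_y)
Area per tree = 7.0 m * 7.0 m = 49.0 m^2
TPH = 10000 / 49.0 = 204 trees/ha

204


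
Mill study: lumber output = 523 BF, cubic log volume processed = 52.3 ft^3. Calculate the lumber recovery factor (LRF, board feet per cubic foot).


Formula: LRF = Lumber Output (BF) / Log Input (ft^3)
LRF = 523 BF / 52.3 ft^3
LRF = 10.0 BF/ft^3

10.0


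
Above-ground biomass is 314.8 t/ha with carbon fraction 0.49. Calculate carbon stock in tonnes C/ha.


Formula: Carbon Stock = Biomass * Carbon Fraction
C = 314.8 t/ha * 0.49
C = 154.3 t C/ha

154.3


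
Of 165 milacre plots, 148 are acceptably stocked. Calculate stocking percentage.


Formula: Stocking % = stocked plots / total plots * 100
Stocking = 148 / 165 * 100
Stocking = 0.897 * 100 = 89.7%

89.7


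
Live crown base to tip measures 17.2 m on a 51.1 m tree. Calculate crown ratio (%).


Formula: Crown Ratio = (Crown Length / Total Height) * 100
CR = (17.2 m / 51.1 m) * 100
CR = 0.3366 * 100 = 33.7%

33.7


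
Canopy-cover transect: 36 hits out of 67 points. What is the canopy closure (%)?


Formula: Canopy closure = covered points / total points * 100
Closure = 36 / 67 * 100
Closure = 0.5373 * 100 = 53.7%

53.7


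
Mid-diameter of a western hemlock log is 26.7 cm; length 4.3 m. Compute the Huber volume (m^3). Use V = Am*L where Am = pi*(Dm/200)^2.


Huber: V = Am * L,  Am = pi*(Dm/200)^2
Am = pi*(26.7/200)^2 = 0.05599 m^2
V = 0.05599*4.3 = 0.2408 m^3

0.2408


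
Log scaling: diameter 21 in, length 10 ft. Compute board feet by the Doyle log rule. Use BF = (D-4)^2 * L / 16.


Doyle: BF = (D - 4)^2 * L / 16
Adjusted diameter = 21 - 4 = 17 in
(D-4)^2 = 17^2 = 289
BF = 289 * 10 / 16 = 181 BF

181


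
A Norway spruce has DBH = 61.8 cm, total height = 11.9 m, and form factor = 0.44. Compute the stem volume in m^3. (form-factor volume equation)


Formula: V = pi * (DBH/200)^2 * H * ff
Radius = DBH/200 = 61.8/200 = 0.309 m
Radius^2 = 0.309^2 = 0.095481 m^2
V = pi * 0.095481 * 11.9 * 0.44
V = 1.571 m^3

1.571


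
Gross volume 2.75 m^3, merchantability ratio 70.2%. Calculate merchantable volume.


Formula: MV = V_total * (merchantable_pct / 100)
Merchantable fraction = 70.2% / 100 = 0.702
MV = 2.75 m^3 * 0.702 = 1.931 m^3

1.931


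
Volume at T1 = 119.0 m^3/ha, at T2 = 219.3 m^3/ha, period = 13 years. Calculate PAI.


Formula: PAI = (V_T2 - V_T1) / (T2 - T1)
Volume increment = 219.3 - 119.0 = 100.3 m^3/ha
PAI = 100.3 / 13 = 7.72 m^3/ha/year

7.72


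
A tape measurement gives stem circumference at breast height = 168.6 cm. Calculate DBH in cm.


Formula: DBH = C / pi
DBH = 168.6 / pi
pi = 3.14159...
DBH = 53.7 cm

53.7


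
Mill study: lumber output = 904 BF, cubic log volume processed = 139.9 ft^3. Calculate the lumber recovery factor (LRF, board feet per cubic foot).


Formula: LRF = Lumber Output (BF) / Log Input (ft^3)
LRF = 904 BF / 139.9 ft^3
LRF = 6.46 BF/ft^3

6.46


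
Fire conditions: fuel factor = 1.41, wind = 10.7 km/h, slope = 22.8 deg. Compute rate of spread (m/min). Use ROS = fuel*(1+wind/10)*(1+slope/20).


Formula: ROS = fuel * (1 + wind/10) * (1 + slope/20)
Wind factor = 1 + 10.7/10 = 2.07
Slope factor = 1 + 22.8/20 = 2.14
ROS = 1.41 * 2.07 * 2.14 = 6.25 m/min

6.25


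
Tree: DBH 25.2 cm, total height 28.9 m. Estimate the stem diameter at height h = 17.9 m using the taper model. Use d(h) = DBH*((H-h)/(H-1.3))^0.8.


Taper: d(h) = DBH * ((H - h) / (H - 1.3))^0.8
Numerator = H - h = 28.9 - 17.9 = 11.0 m
Denominator = H - 1.3 = 28.9 - 1.3 = 27.6 m
Ratio = 11.0 / 27.6 = 0.39855
d = 25.2 * 0.39855^0.8 = 12.1 cm

12.1


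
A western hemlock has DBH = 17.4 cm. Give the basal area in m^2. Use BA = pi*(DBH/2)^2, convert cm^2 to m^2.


Formula: BA = pi * (DBH/2)^2 / 10000  (cm^2 to m^2)
Radius = DBH/2 = 17.4/2 = 8.7 cm
BA = pi * 8.7^2 / 10000
   = 237.7871 cm^2 / 10000
   = 0.0238 m^2

0.0238


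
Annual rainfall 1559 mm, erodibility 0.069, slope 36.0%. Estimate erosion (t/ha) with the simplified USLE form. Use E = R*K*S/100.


Formula: E = R * K * S / 100  (simplified USLE)
R * K = 1559 * 0.069 = 107.571
E = 107.571 * 36.0 / 100 = 38.73 t/ha

38.73


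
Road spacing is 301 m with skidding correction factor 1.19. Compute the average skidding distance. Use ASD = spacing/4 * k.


Formula: ASD = (spacing / 4) * correction
Uncorrected distance = spacing / 4 = 301 / 4 = 75.25 m
ASD = 75.25 * 1.19 = 90 m

90


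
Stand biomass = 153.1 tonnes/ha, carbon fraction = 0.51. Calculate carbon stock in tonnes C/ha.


Formula: Carbon Stock = Biomass * Carbon Fraction
C = 153.1 t/ha * 0.51
C = 78.1 t C/ha

78.1
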